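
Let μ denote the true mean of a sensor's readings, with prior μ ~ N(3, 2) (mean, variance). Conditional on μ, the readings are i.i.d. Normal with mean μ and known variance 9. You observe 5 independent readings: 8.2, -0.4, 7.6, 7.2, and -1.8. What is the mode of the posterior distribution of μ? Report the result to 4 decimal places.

μ̂_MAP = 3.6105

n = 5; x̄ = (8.2 + (-0.4) + 7.6 + 7.2 + (-1.8))/5 = 20.8/5 = 4.16.
For a Normal prior and Normal likelihood with known variance, the posterior is Normal; its mode equals its mean, the precision-weighted average.
Prior precision 1/σ₀² = 1/2 = 0.5; data precision n/σ² = 5/9.
μ̂ = (0.5·3 + (5/9)·4.16) / (0.5 + 5/9) = (343/90)/(19/18) = 343/95 ≈ 3.6105.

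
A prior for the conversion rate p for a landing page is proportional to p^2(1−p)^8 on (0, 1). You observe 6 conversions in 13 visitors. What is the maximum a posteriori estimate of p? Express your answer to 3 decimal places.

p̂_MAP = 0.348

The prior density ∝ p^2(1−p)^8 is the kernel of Beta(3, 9).
Data: 6 successes in 13 trials. The binomial likelihood contributes p^6(1−p)^7, so the posterior is Beta(3+6, 9+7) = Beta(9, 16).
For Beta(a, b) with a, b > 1 the mode is (a−1)/(a+b−2) = 8/23 ≈ 0.348.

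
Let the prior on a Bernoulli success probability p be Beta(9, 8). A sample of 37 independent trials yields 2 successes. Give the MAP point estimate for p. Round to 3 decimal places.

Prior: Beta(9, 8).
Data: 2 successes in 37 trials. The binomial likelihood contributes p^2(1−p)^35, so the posterior is Beta(9+2, 8+35) = Beta(11, 43).
For Beta(a, b) with a, b > 1 the mode is (a−1)/(a+b−2) = 10/52 ≈ 0.192.

p̂_MAP = 0.192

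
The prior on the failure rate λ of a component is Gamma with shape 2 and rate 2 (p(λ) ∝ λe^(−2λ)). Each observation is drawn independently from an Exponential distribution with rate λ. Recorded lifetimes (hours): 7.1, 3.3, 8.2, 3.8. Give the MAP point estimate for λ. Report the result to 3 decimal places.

The Exponential(rate=λ) likelihood is ∝ λ^n e^(−λΣtᵢ). Here n = 4 and Σtᵢ = 7.1 + 3.3 + 8.2 + 3.8 = 22.4.
Posterior ∝ λe^(−2λ) · λ^4e^(−22.4λ) = λ^5e^(−24.4λ), i.e. Gamma(6, 24.4).
Mode = (a−1)/b = 5/24.4 ≈ 0.205.

λ̂_MAP = 0.205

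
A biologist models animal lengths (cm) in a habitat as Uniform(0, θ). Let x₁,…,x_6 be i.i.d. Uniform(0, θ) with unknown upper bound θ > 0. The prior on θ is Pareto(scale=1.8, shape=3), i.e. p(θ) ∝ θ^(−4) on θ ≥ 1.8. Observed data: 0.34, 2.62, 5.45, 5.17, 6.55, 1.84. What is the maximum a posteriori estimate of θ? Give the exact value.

θ̂_MAP = 6.55

The Uniform(0, θ) likelihood is θ^(−n) for θ ≥ max(xᵢ), zero otherwise. Here max(xᵢ) = 6.55.
Posterior ∝ θ^(−4) · θ^(−6) = θ^(−10) on θ ≥ max(1.8, 6.55) = 6.55.
This density is strictly decreasing in θ, so the posterior mode lies at the lower boundary of the support.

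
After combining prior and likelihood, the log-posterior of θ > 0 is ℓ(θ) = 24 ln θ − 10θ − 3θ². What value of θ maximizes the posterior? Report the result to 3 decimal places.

θ̂_MAP = 1.333

ℓ'(θ) = 24/θ − 10 − 6θ. Setting this to zero and multiplying by θ: 6θ² + 10θ − 24 = 0.
θ = (−10 + √(10² + 4·6·24)) / (2·6) = (−10 + √676) / 12 = (−10 + 26)/12 = 4/3.
ℓ''(θ) = −24/θ² − 6 < 0, confirming a maximum.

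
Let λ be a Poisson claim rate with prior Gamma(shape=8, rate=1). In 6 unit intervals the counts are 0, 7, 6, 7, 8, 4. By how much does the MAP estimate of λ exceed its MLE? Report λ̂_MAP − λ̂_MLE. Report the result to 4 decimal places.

Σxᵢ = 32. Posterior is Gamma(40, 7); MAP = (40−1)/7 = 39/7 ≈ 5.57143.
MLE = x̄ = 32/6 ≈ 5.33333.
Difference = 39/7 − 32/6 = 5/21 ≈ 0.2381.

MAP − MLE = 0.2381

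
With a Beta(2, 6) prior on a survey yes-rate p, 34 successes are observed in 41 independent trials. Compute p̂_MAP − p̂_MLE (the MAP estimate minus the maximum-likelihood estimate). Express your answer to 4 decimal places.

Posterior is Beta(36, 13); MAP = (36−1)/(49−2) = 35/47 ≈ 0.74468.
MLE ignores the prior: p̂_MLE = k/n = 34/41 ≈ 0.82927.
Difference = 35/47 − 34/41 = -163/1927 ≈ -0.0846.

MAP − MLE = -0.0846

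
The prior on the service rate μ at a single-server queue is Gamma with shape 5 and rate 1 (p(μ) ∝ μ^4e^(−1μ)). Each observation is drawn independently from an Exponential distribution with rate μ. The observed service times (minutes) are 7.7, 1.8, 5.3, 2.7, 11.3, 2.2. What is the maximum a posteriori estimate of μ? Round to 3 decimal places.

The Exponential(rate=μ) likelihood is ∝ μ^n e^(−μΣtᵢ). Here n = 6 and Σtᵢ = 7.7 + 1.8 + 5.3 + 2.7 + 11.3 + 2.2 = 31.
Posterior ∝ μ^4e^(−1μ) · μ^6e^(−31μ) = μ^10e^(−32μ), i.e. Gamma(11, 32).
Mode = (a−1)/b = 10/32 ≈ 0.313.

μ̂_MAP = 0.313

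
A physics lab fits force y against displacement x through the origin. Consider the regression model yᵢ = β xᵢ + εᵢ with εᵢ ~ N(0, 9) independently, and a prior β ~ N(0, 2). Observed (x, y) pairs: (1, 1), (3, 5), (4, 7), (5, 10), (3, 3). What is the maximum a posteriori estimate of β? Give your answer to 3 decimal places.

log p(β | y) = −Σ(yᵢ − βxᵢ)²/(2·9) − β²/(2·2) + const.
Setting the derivative to zero: Σxᵢ(yᵢ − βxᵢ)/9 − β/2 = 0, so β = Σxᵢyᵢ / (Σxᵢ² + σ²/τ²).
Σxᵢyᵢ = 1·1 + 3·5 + 4·7 + 5·10 + 3·3 = 103; Σxᵢ² = 60; σ²/τ² = 4.5.
β̂_MAP = 103 / (60 + 4.5) = 103/64.5 ≈ 1.597.

β̂_MAP = 1.597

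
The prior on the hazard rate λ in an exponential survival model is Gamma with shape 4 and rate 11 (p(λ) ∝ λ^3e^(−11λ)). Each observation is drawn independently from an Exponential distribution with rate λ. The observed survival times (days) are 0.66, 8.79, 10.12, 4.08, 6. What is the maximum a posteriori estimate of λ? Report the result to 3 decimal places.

λ̂_MAP = 0.197

The Exponential(rate=λ) likelihood is ∝ λ^n e^(−λΣtᵢ). Here n = 5 and Σtᵢ = 0.66 + 8.79 + 10.12 + 4.08 + 6 = 29.65.
Posterior ∝ λ^3e^(−11λ) · λ^5e^(−29.65λ) = λ^8e^(−40.65λ), i.e. Gamma(9, 40.65).
Mode = (a−1)/b = 8/40.65 ≈ 0.197.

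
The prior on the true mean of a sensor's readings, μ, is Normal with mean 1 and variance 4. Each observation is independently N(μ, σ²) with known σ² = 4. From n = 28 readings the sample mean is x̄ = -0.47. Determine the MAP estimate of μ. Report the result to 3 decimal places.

n = 28, x̄ = -0.47.
For a Normal prior and Normal likelihood with known variance, the posterior is Normal; its mode equals its mean, the precision-weighted average.
Prior precision 1/σ₀² = 1/4 = 0.25; data precision n/σ² = 28/4 = 7.
μ̂ = (0.25·1 + 7·(-0.47)) / (0.25 + 7) = (-3.04)/7.25 = -304/725 ≈ -0.419.

μ̂_MAP = -0.419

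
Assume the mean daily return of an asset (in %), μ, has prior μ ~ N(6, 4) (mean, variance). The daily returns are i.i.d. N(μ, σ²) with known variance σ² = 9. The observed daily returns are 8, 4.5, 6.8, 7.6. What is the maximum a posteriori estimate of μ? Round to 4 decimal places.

n = 4; x̄ = (8 + 4.5 + 6.8 + 7.6)/4 = 26.9/4 = 6.725.
For a Normal prior and Normal likelihood with known variance, the posterior is Normal; its mode equals its mean, the precision-weighted average.
Prior precision 1/σ₀² = 1/4 = 0.25; data precision n/σ² = 4/9.
μ̂ = (0.25·6 + (4/9)·6.725) / (0.25 + 4/9) = (202/45)/(25/36) = 6.4640.

μ̂_MAP = 6.4640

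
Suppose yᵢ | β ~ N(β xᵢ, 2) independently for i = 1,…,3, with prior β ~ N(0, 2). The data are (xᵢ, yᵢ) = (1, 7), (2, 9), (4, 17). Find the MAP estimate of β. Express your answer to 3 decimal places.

log p(β | y) = −Σ(yᵢ − βxᵢ)²/(2·2) − β²/(2·2) + const.
Setting the derivative to zero: Σxᵢ(yᵢ − βxᵢ)/2 − β/2 = 0, so β = Σxᵢyᵢ / (Σxᵢ² + σ²/τ²).
Σxᵢyᵢ = 1·7 + 2·9 + 4·17 = 93; Σxᵢ² = 21; σ²/τ² = 1.
β̂_MAP = 93 / (21 + 1) = 93/22 ≈ 4.227.

β̂_MAP = 4.227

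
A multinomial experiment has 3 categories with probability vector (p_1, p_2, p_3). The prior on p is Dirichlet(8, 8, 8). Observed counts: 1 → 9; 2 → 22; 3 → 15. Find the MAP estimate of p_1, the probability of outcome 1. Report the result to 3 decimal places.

The posterior is Dirichlet(αᵢ + nᵢ) = Dirichlet(17, 30, 23).
For a Dirichlet(a₁,…,a_K) with all aᵢ > 1, the mode has j-th component (aⱼ − 1)/(Σaᵢ − K).
Here Σaᵢ = 70 and K = 3, so p_1 = (17 − 1)/(70 − 3) = 16/67 ≈ 0.239.

MAP estimate: 0.239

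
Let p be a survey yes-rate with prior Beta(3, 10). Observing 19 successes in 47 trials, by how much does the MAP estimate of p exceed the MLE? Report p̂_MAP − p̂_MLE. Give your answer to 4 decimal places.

Posterior is Beta(22, 38); MAP = (22−1)/(60−2) = 21/58 ≈ 0.36207.
MLE ignores the prior: p̂_MLE = k/n = 19/47 ≈ 0.40426.
Difference = 21/58 − 19/47 = -115/2726 ≈ -0.0422.

MAP − MLE = -0.0422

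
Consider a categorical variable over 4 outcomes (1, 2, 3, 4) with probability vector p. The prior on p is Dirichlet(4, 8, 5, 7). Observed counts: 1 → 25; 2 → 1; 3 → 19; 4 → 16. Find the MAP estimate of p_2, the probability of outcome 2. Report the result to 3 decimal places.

The posterior is Dirichlet(αᵢ + nᵢ) = Dirichlet(29, 9, 24, 23).
For a Dirichlet(a₁,…,a_K) with all aᵢ > 1, the mode has j-th component (aⱼ − 1)/(Σaᵢ − K).
Here Σaᵢ = 85 and K = 4, so p_2 = (9 − 1)/(85 − 4) = 8/81 ≈ 0.099.

MAP estimate: 0.099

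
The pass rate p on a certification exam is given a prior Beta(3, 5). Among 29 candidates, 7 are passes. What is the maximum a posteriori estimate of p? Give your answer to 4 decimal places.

Prior: Beta(3, 5).
Data: 7 successes in 29 trials. The binomial likelihood contributes p^7(1−p)^22, so the posterior is Beta(3+7, 5+22) = Beta(10, 27).
For Beta(a, b) with a, b > 1 the mode is (a−1)/(a+b−2) = 9/35 ≈ 0.2571.

p̂_MAP = 0.2571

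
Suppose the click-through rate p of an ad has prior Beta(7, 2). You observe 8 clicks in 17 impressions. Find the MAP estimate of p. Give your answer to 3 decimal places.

p̂_MAP = 0.583

Prior: Beta(7, 2).
Data: 8 successes in 17 trials. The binomial likelihood contributes p^8(1−p)^9, so the posterior is Beta(7+8, 2+9) = Beta(15, 11).
For Beta(a, b) with a, b > 1 the mode is (a−1)/(a+b−2) = 14/24 ≈ 0.583.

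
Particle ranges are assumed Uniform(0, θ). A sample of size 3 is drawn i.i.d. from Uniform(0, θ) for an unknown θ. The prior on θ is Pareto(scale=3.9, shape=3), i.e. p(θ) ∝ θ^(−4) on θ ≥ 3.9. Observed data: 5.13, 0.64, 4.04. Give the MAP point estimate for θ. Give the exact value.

The Uniform(0, θ) likelihood is θ^(−n) for θ ≥ max(xᵢ), zero otherwise. Here max(xᵢ) = 5.13.
Posterior ∝ θ^(−4) · θ^(−3) = θ^(−7) on θ ≥ max(3.9, 5.13) = 5.13.
This density is strictly decreasing in θ, so the posterior mode lies at the lower boundary of the support.

θ̂_MAP = 5.13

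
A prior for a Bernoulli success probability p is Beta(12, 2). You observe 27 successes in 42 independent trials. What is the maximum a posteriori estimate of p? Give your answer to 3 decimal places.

p̂_MAP = 0.704

Prior: Beta(12, 2).
Data: 27 successes in 42 trials. The binomial likelihood contributes p^27(1−p)^15, so the posterior is Beta(12+27, 2+15) = Beta(39, 17).
For Beta(a, b) with a, b > 1 the mode is (a−1)/(a+b−2) = 38/54 ≈ 0.704.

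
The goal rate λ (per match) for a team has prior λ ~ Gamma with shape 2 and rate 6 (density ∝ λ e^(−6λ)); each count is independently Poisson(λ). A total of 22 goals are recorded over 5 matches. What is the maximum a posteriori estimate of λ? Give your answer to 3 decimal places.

Σxᵢ = 22, n = 5.
Posterior ∝ λe^(−6λ) · λ^22e^(−5λ) = λ^23e^(−11λ), i.e. Gamma(shape=24, rate=11).
The mode of a Gamma(a, b) with a ≥ 1 (shape–rate) is (a−1)/b = 23/11 ≈ 2.091.

λ̂_MAP = 2.091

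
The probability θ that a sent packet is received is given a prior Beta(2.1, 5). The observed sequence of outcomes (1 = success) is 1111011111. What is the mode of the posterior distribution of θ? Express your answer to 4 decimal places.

Prior: Beta(2.1, 5).
Data: 9 successes in 10 trials (from the sequence). The binomial likelihood contributes θ^9(1−θ)^1, so the posterior is Beta(2.1+9, 5+1) = Beta(11.1, 6).
For Beta(a, b) with a, b > 1 the mode is (a−1)/(a+b−2) = 10.1/15.1 ≈ 0.6689.

θ̂_MAP = 0.6689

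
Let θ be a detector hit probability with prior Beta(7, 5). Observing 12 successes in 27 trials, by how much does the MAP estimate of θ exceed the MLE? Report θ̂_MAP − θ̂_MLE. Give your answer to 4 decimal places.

Posterior is Beta(19, 20); MAP = (19−1)/(39−2) = 18/37 ≈ 0.48649.
MLE ignores the prior: θ̂_MLE = k/n = 12/27 ≈ 0.44444.
Difference = 18/37 − 12/27 = 14/333 ≈ 0.0420.

MAP − MLE = 0.0420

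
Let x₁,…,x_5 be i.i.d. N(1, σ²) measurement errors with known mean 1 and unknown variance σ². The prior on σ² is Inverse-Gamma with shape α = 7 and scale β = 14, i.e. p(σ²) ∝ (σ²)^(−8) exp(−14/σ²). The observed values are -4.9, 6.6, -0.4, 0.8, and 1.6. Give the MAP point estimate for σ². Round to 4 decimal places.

Sum of squared deviations about the known mean: SS = (-4.9−1)² + (6.6−1)² + (-0.4−1)² + (0.8−1)² + (1.6−1)² = 68.53.
The Normal likelihood contributes (σ²)^(−n/2) exp(−SS/(2σ²)), so the posterior is Inverse-Gamma(α + n/2, β + SS/2) = Inverse-Gamma(9.5, 48.265).
The mode of Inverse-Gamma(a, b) is b/(a+1) = 48.265/10.5 ≈ 4.5967.

σ̂²_MAP = 4.5967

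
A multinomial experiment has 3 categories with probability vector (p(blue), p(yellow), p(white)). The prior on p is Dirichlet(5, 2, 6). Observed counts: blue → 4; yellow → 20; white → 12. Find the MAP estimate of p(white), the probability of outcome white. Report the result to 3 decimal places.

MAP estimate of p(white) = 0.370

The posterior is Dirichlet(αᵢ + nᵢ) = Dirichlet(9, 22, 18).
For a Dirichlet(a₁,…,a_K) with all aᵢ > 1, the mode has j-th component (aⱼ − 1)/(Σaᵢ − K).
Here Σaᵢ = 49 and K = 3, so p(white) = (18 − 1)/(49 − 3) = 17/46 ≈ 0.370.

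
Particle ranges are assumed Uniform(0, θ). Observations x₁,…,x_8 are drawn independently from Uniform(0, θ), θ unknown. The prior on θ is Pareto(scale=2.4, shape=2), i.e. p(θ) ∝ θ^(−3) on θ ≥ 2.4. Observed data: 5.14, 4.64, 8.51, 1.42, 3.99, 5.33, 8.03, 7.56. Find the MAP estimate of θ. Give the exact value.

θ̂_MAP = 8.51

The Uniform(0, θ) likelihood is θ^(−n) for θ ≥ max(xᵢ), zero otherwise. Here max(xᵢ) = 8.51.
Posterior ∝ θ^(−3) · θ^(−8) = θ^(−11) on θ ≥ max(2.4, 8.51) = 8.51.
This density is strictly decreasing in θ, so the posterior mode lies at the lower boundary of the support.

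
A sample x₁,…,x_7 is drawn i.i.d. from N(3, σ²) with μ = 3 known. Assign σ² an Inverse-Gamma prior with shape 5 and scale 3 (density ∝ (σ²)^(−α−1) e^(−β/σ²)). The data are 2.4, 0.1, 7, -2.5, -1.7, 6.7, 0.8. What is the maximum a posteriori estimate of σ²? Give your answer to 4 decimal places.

Sum of squared deviations about the known mean: SS = (2.4−3)² + (0.1−3)² + (7−3)² + (-2.5−3)² + (-1.7−3)² + (6.7−3)² + (0.8−3)² = 95.64.
The Normal likelihood contributes (σ²)^(−n/2) exp(−SS/(2σ²)), so the posterior is Inverse-Gamma(α + n/2, β + SS/2) = Inverse-Gamma(8.5, 50.82).
The mode of Inverse-Gamma(a, b) is b/(a+1) = 50.82/9.5 ≈ 5.3495.

σ̂²_MAP = 5.3495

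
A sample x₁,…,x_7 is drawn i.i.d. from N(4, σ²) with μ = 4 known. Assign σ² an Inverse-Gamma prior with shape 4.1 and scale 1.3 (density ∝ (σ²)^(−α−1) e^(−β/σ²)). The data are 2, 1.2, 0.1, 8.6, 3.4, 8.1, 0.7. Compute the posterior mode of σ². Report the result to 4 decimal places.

σ̂²_MAP = 4.5855

Sum of squared deviations about the known mean: SS = (2−4)² + (1.2−4)² + (0.1−4)² + (8.6−4)² + (3.4−4)² + (8.1−4)² + (0.7−4)² = 76.27.
The Normal likelihood contributes (σ²)^(−n/2) exp(−SS/(2σ²)), so the posterior is Inverse-Gamma(α + n/2, β + SS/2) = Inverse-Gamma(7.6, 39.435).
The mode of Inverse-Gamma(a, b) is b/(a+1) = 39.435/8.6 ≈ 4.5855.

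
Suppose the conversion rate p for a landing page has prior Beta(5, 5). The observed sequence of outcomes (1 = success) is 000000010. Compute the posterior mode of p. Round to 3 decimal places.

p̂_MAP = 0.294

Prior: Beta(5, 5).
Data: 1 success in 9 trials (from the sequence). The binomial likelihood contributes p(1−p)^8, so the posterior is Beta(5+1, 5+8) = Beta(6, 13).
For Beta(a, b) with a, b > 1 the mode is (a−1)/(a+b−2) = 5/17 ≈ 0.294.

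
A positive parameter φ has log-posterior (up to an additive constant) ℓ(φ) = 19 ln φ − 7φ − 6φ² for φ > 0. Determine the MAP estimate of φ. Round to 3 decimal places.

φ̂_MAP = 1.000

ℓ'(φ) = 19/φ − 7 − 12φ. Setting this to zero and multiplying by φ: 12φ² + 7φ − 19 = 0.
φ = (−7 + √(7² + 4·12·19)) / (2·12) = (−7 + √961) / 24 = (−7 + 31)/24 = 1.
ℓ''(φ) = −19/φ² − 12 < 0, confirming a maximum.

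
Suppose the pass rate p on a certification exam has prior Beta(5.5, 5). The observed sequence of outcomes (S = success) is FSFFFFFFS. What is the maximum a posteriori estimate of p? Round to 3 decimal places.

Prior: Beta(5.5, 5).
Data: 2 successes in 9 trials (from the sequence). The binomial likelihood contributes p^2(1−p)^7, so the posterior is Beta(5.5+2, 5+7) = Beta(7.5, 12).
For Beta(a, b) with a, b > 1 the mode is (a−1)/(a+b−2) = 6.5/17.5 ≈ 0.371.

p̂_MAP = 0.371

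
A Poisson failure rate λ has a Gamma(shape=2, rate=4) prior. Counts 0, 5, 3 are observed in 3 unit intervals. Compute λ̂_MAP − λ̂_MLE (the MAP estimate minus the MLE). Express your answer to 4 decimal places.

Σxᵢ = 8. Posterior is Gamma(10, 7); MAP = (10−1)/7 = 9/7 ≈ 1.28571.
MLE = x̄ = 8/3 ≈ 2.66667.
Difference = 9/7 − 8/3 = -29/21 ≈ -1.3810.

MAP − MLE = -1.3810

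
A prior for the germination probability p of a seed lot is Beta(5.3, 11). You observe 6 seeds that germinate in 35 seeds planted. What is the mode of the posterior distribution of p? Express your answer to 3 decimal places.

p̂_MAP = 0.209

Prior: Beta(5.3, 11).
Data: 6 successes in 35 trials. The binomial likelihood contributes p^6(1−p)^29, so the posterior is Beta(5.3+6, 11+29) = Beta(11.3, 40).
For Beta(a, b) with a, b > 1 the mode is (a−1)/(a+b−2) = 10.3/49.3 ≈ 0.209.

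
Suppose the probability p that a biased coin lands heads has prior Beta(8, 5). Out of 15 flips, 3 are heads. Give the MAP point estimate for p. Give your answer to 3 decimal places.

Prior: Beta(8, 5).
Data: 3 successes in 15 trials. The binomial likelihood contributes p^3(1−p)^12, so the posterior is Beta(8+3, 5+12) = Beta(11, 17).
For Beta(a, b) with a, b > 1 the mode is (a−1)/(a+b−2) = 10/26 ≈ 0.385.

p̂_MAP = 0.385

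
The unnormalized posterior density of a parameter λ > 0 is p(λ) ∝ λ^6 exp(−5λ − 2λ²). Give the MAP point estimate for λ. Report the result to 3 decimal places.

λ̂_MAP = 0.750

ℓ'(λ) = 6/λ − 5 − 4λ. Setting this to zero and multiplying by λ: 4λ² + 5λ − 6 = 0.
λ = (−5 + √(5² + 4·4·6)) / (2·4) = (−5 + √121) / 8 = (−5 + 11)/8 = 3/4.
ℓ''(λ) = −6/λ² − 4 < 0, confirming a maximum.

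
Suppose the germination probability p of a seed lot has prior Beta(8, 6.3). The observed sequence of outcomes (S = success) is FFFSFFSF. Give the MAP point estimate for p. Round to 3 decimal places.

Prior: Beta(8, 6.3).
Data: 2 successes in 8 trials (from the sequence). The binomial likelihood contributes p^2(1−p)^6, so the posterior is Beta(8+2, 6.3+6) = Beta(10, 12.3).
For Beta(a, b) with a, b > 1 the mode is (a−1)/(a+b−2) = 9/20.3 ≈ 0.443.

p̂_MAP = 0.443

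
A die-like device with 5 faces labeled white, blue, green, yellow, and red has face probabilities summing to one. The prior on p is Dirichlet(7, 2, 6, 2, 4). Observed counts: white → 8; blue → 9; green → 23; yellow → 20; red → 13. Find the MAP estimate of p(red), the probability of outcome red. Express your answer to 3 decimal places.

The posterior is Dirichlet(αᵢ + nᵢ) = Dirichlet(15, 11, 29, 22, 17).
For a Dirichlet(a₁,…,a_K) with all aᵢ > 1, the mode has j-th component (aⱼ − 1)/(Σaᵢ − K).
Here Σaᵢ = 94 and K = 5, so p(red) = (17 − 1)/(94 − 5) = 16/89 ≈ 0.180.

MAP estimate of p(red) = 0.180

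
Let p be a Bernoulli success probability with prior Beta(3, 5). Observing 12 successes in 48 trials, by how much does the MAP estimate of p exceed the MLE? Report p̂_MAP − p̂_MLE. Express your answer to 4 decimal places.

Posterior is Beta(15, 41); MAP = (15−1)/(56−2) = 14/54 ≈ 0.25926.
MLE ignores the prior: p̂_MLE = k/n = 12/48 ≈ 0.25000.
Difference = 14/54 − 12/48 = 1/108 ≈ 0.0093.

MAP − MLE = 0.0093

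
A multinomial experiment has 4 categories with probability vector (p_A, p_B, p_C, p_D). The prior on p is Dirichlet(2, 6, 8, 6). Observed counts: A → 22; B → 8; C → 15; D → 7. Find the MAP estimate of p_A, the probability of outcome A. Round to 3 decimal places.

The posterior is Dirichlet(αᵢ + nᵢ) = Dirichlet(24, 14, 23, 13).
For a Dirichlet(a₁,…,a_K) with all aᵢ > 1, the mode has j-th component (aⱼ − 1)/(Σaᵢ − K).
Here Σaᵢ = 74 and K = 4, so p_A = (24 − 1)/(74 − 4) = 23/70 ≈ 0.329.

MAP estimate of p_A = 0.329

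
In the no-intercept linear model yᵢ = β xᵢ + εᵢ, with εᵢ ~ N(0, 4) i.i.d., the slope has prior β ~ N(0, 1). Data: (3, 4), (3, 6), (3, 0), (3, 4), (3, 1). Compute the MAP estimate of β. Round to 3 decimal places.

β̂_MAP = 0.918

log p(β | y) = −Σ(yᵢ − βxᵢ)²/(2·4) − β²/(2·1) + const.
Setting the derivative to zero: Σxᵢ(yᵢ − βxᵢ)/4 − β/1 = 0, so β = Σxᵢyᵢ / (Σxᵢ² + σ²/τ²).
Σxᵢyᵢ = 3·4 + 3·6 + 3·0 + 3·4 + 3·1 = 45; Σxᵢ² = 45; σ²/τ² = 4.
β̂_MAP = 45 / (45 + 4) = 45/49 ≈ 0.918.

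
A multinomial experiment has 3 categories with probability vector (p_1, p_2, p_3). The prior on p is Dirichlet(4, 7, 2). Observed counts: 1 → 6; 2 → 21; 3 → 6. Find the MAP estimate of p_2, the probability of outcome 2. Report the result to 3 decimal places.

The posterior is Dirichlet(αᵢ + nᵢ) = Dirichlet(10, 28, 8).
For a Dirichlet(a₁,…,a_K) with all aᵢ > 1, the mode has j-th component (aⱼ − 1)/(Σaᵢ − K).
Here Σaᵢ = 46 and K = 3, so p_2 = (28 − 1)/(46 − 3) = 27/43 ≈ 0.628.

MAP estimate: 0.628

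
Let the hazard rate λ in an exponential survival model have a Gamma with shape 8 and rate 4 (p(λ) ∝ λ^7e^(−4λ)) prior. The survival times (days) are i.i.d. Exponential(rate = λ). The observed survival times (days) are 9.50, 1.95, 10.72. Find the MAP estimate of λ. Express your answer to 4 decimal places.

λ̂_MAP = 0.3821

The Exponential(rate=λ) likelihood is ∝ λ^n e^(−λΣtᵢ). Here n = 3 and Σtᵢ = 9.50 + 1.95 + 10.72 = 22.17.
Posterior ∝ λ^7e^(−4λ) · λ^3e^(−22.17λ) = λ^10e^(−26.17λ), i.e. Gamma(11, 26.17).
Mode = (a−1)/b = 10/26.17 ≈ 0.3821.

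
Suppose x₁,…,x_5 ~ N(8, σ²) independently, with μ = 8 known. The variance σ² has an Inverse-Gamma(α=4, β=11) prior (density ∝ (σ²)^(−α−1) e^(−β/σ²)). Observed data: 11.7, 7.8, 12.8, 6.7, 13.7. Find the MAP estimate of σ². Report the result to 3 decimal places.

Sum of squared deviations about the known mean: SS = (11.7−8)² + (7.8−8)² + (12.8−8)² + (6.7−8)² + (13.7−8)² = 70.95.
The Normal likelihood contributes (σ²)^(−n/2) exp(−SS/(2σ²)), so the posterior is Inverse-Gamma(α + n/2, β + SS/2) = Inverse-Gamma(6.5, 46.475).
The mode of Inverse-Gamma(a, b) is b/(a+1) = 46.475/7.5 ≈ 6.197.

σ̂²_MAP = 6.197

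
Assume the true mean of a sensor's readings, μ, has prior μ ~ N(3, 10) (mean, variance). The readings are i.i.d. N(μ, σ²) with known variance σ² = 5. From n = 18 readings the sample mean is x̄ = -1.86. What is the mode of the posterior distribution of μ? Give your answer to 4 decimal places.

μ̂_MAP = -1.7286

n = 18, x̄ = -1.86.
For a Normal prior and Normal likelihood with known variance, the posterior is Normal; its mode equals its mean, the precision-weighted average.
Prior precision 1/σ₀² = 1/10 = 0.1; data precision n/σ² = 18/5 = 3.6.
μ̂ = (0.1·3 + 3.6·(-1.86)) / (0.1 + 3.6) = (-6.396)/3.7 = -1599/925 ≈ -1.7286.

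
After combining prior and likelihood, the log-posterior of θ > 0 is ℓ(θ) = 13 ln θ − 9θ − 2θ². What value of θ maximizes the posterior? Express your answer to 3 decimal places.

ℓ'(θ) = 13/θ − 9 − 4θ. Setting this to zero and multiplying by θ: 4θ² + 9θ − 13 = 0.
θ = (−9 + √(9² + 4·4·13)) / (2·4) = (−9 + √289) / 8 = (−9 + 17)/8 = 1.
ℓ''(θ) = −13/θ² − 4 < 0, confirming a maximum.

θ̂_MAP = 1.000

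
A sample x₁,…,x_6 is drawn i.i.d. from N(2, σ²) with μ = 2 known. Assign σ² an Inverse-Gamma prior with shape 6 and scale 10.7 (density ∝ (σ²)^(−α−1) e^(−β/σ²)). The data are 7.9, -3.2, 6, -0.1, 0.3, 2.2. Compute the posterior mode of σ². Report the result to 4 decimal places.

Sum of squared deviations about the known mean: SS = (7.9−2)² + (-3.2−2)² + (6−2)² + (-0.1−2)² + (0.3−2)² + (2.2−2)² = 85.19.
The Normal likelihood contributes (σ²)^(−n/2) exp(−SS/(2σ²)), so the posterior is Inverse-Gamma(α + n/2, β + SS/2) = Inverse-Gamma(9, 53.295).
The mode of Inverse-Gamma(a, b) is b/(a+1) = 53.295/10 ≈ 5.3295.

σ̂²_MAP = 5.3295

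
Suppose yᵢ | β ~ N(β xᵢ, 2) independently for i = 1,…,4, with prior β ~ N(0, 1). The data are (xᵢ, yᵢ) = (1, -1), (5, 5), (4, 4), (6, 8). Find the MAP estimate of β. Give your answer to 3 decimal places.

β̂_MAP = 1.100

log p(β | y) = −Σ(yᵢ − βxᵢ)²/(2·2) − β²/(2·1) + const.
Setting the derivative to zero: Σxᵢ(yᵢ − βxᵢ)/2 − β/1 = 0, so β = Σxᵢyᵢ / (Σxᵢ² + σ²/τ²).
Σxᵢyᵢ = 1·(-1) + 5·5 + 4·4 + 6·8 = 88; Σxᵢ² = 78; σ²/τ² = 2.
β̂_MAP = 88 / (78 + 2) = 88/80 ≈ 1.100.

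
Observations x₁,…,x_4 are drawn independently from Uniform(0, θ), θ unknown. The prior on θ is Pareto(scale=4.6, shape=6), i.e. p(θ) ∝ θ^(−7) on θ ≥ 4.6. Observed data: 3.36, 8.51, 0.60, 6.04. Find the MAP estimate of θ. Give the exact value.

The Uniform(0, θ) likelihood is θ^(−n) for θ ≥ max(xᵢ), zero otherwise. Here max(xᵢ) = 8.51.
Posterior ∝ θ^(−7) · θ^(−4) = θ^(−11) on θ ≥ max(4.6, 8.51) = 8.51.
This density is strictly decreasing in θ, so the posterior mode lies at the lower boundary of the support.

θ̂_MAP = 8.51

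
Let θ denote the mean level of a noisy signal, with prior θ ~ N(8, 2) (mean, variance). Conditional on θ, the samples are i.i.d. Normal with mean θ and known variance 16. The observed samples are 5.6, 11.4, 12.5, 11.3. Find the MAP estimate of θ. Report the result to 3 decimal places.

n = 4; x̄ = (5.6 + 11.4 + 12.5 + 11.3)/4 = 40.8/4 = 10.2.
For a Normal prior and Normal likelihood with known variance, the posterior is Normal; its mode equals its mean, the precision-weighted average.
Prior precision 1/σ₀² = 1/2 = 0.5; data precision n/σ² = 4/16 = 0.25.
θ̂ = (0.5·8 + 0.25·10.2) / (0.5 + 0.25) = 6.55/0.75 = 131/15 ≈ 8.733.

θ̂_MAP = 8.733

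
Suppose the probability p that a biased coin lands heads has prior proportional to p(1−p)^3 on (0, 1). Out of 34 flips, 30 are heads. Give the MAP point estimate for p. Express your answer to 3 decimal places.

p̂_MAP = 0.816

The prior density ∝ p(1−p)^3 is the kernel of Beta(2, 4).
Data: 30 successes in 34 trials. The binomial likelihood contributes p^30(1−p)^4, so the posterior is Beta(2+30, 4+4) = Beta(32, 8).
For Beta(a, b) with a, b > 1 the mode is (a−1)/(a+b−2) = 31/38 ≈ 0.816.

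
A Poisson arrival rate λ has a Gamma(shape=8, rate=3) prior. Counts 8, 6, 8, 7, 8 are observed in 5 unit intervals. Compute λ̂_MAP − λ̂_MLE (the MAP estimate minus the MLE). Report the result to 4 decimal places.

Σxᵢ = 37. Posterior is Gamma(45, 8); MAP = (45−1)/8 = 44/8 ≈ 5.50000.
MLE = x̄ = 37/5 ≈ 7.40000.
Difference = 44/8 − 37/5 = -19/10 ≈ -1.9000.

MAP − MLE = -1.9000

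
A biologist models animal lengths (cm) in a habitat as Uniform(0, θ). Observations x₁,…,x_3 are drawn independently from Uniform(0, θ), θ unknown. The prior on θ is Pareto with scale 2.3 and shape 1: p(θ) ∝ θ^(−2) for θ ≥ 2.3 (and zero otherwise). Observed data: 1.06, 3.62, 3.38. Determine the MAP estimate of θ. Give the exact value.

The Uniform(0, θ) likelihood is θ^(−n) for θ ≥ max(xᵢ), zero otherwise. Here max(xᵢ) = 3.62.
Posterior ∝ θ^(−2) · θ^(−3) = θ^(−5) on θ ≥ max(2.3, 3.62) = 3.62.
This density is strictly decreasing in θ, so the posterior mode lies at the lower boundary of the support.

θ̂_MAP = 3.62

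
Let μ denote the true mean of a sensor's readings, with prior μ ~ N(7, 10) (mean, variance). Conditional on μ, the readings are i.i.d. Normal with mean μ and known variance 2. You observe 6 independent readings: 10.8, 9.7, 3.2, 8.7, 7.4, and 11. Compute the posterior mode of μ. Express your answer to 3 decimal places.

μ̂_MAP = 8.419

n = 6; x̄ = (10.8 + 9.7 + 3.2 + 8.7 + 7.4 + 11)/6 = 50.8/6 = 127/15 ≈ 8.4667.
For a Normal prior and Normal likelihood with known variance, the posterior is Normal; its mode equals its mean, the precision-weighted average.
Prior precision 1/σ₀² = 1/10 = 0.1; data precision n/σ² = 6/2 = 3.
μ̂ = (0.1·7 + 3·(127/15)) / (0.1 + 3) = 26.1/3.1 = 261/31 ≈ 8.419.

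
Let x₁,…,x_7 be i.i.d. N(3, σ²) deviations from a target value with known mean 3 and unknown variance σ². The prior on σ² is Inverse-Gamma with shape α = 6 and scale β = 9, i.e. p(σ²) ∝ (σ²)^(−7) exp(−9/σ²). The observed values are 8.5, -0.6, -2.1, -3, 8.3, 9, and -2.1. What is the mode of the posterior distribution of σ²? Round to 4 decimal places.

σ̂²_MAP = 10.1581

Sum of squared deviations about the known mean: SS = (8.5−3)² + (-0.6−3)² + (-2.1−3)² + (-3−3)² + (8.3−3)² + (9−3)² + (-2.1−3)² = 195.32.
The Normal likelihood contributes (σ²)^(−n/2) exp(−SS/(2σ²)), so the posterior is Inverse-Gamma(α + n/2, β + SS/2) = Inverse-Gamma(9.5, 106.66).
The mode of Inverse-Gamma(a, b) is b/(a+1) = 106.66/10.5 ≈ 10.1581.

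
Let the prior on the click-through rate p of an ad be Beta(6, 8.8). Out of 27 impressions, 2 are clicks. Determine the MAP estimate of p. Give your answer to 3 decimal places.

Prior: Beta(6, 8.8).
Data: 2 successes in 27 trials. The binomial likelihood contributes p^2(1−p)^25, so the posterior is Beta(6+2, 8.8+25) = Beta(8, 33.8).
For Beta(a, b) with a, b > 1 the mode is (a−1)/(a+b−2) = 7/39.8 ≈ 0.176.

p̂_MAP = 0.176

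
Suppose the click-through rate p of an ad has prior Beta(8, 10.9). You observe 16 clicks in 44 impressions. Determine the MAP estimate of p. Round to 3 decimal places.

Prior: Beta(8, 10.9).
Data: 16 successes in 44 trials. The binomial likelihood contributes p^16(1−p)^28, so the posterior is Beta(8+16, 10.9+28) = Beta(24, 38.9).
For Beta(a, b) with a, b > 1 the mode is (a−1)/(a+b−2) = 23/60.9 ≈ 0.378.

p̂_MAP = 0.378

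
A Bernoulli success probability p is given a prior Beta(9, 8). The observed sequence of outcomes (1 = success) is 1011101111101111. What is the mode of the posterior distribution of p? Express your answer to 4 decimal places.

Prior: Beta(9, 8).
Data: 13 successes in 16 trials (from the sequence). The binomial likelihood contributes p^13(1−p)^3, so the posterior is Beta(9+13, 8+3) = Beta(22, 11).
For Beta(a, b) with a, b > 1 the mode is (a−1)/(a+b−2) = 21/31 ≈ 0.6774.

p̂_MAP = 0.6774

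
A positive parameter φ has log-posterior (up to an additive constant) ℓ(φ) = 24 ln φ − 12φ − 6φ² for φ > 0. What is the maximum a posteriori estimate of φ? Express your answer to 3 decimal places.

ℓ'(φ) = 24/φ − 12 − 12φ. Setting this to zero and multiplying by φ: 12φ² + 12φ − 24 = 0.
φ = (−12 + √(12² + 4·12·24)) / (2·12) = (−12 + √1296) / 24 = (−12 + 36)/24 = 1.
ℓ''(φ) = −24/φ² − 12 < 0, confirming a maximum.

φ̂_MAP = 1.000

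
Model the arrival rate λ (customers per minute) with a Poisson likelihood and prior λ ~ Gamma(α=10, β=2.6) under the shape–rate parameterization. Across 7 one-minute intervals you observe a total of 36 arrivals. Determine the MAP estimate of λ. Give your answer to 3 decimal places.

λ̂_MAP = 4.688

Σxᵢ = 36, n = 7.
Posterior ∝ λ^9e^(−2.6λ) · λ^36e^(−7λ) = λ^45e^(−9.6λ), i.e. Gamma(shape=46, rate=9.6).
The mode of a Gamma(a, b) with a ≥ 1 (shape–rate) is (a−1)/b = 45/9.6 ≈ 4.688.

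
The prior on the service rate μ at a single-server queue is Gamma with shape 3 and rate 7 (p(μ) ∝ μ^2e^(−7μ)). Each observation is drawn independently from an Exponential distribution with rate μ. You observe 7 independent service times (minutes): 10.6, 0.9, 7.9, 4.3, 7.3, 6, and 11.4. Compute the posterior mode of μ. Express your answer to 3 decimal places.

μ̂_MAP = 0.162

The Exponential(rate=μ) likelihood is ∝ μ^n e^(−μΣtᵢ). Here n = 7 and Σtᵢ = 10.6 + 0.9 + 7.9 + 4.3 + 7.3 + 6 + 11.4 = 48.4.
Posterior ∝ μ^2e^(−7μ) · μ^7e^(−48.4μ) = μ^9e^(−55.4μ), i.e. Gamma(10, 55.4).
Mode = (a−1)/b = 9/55.4 ≈ 0.162.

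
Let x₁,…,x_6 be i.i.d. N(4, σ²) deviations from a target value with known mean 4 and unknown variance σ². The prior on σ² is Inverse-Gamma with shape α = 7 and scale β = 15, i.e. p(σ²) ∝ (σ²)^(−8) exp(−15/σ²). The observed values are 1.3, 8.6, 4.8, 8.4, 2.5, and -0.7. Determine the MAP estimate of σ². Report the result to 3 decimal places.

σ̂²_MAP = 4.672

Sum of squared deviations about the known mean: SS = (1.3−4)² + (8.6−4)² + (4.8−4)² + (8.4−4)² + (2.5−4)² + (-0.7−4)² = 72.79.
The Normal likelihood contributes (σ²)^(−n/2) exp(−SS/(2σ²)), so the posterior is Inverse-Gamma(α + n/2, β + SS/2) = Inverse-Gamma(10, 51.395).
The mode of Inverse-Gamma(a, b) is b/(a+1) = 51.395/11 ≈ 4.672.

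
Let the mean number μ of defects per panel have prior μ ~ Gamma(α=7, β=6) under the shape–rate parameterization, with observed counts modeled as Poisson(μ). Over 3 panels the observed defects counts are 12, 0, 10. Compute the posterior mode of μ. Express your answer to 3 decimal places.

Σxᵢ = 12+0+10 = 22, with n = 3.
Posterior ∝ μ^6e^(−6μ) · μ^22e^(−3μ) = μ^28e^(−9μ), i.e. Gamma(shape=29, rate=9).
The mode of a Gamma(a, b) with a ≥ 1 (shape–rate) is (a−1)/b = 28/9 ≈ 3.111.

μ̂_MAP = 3.111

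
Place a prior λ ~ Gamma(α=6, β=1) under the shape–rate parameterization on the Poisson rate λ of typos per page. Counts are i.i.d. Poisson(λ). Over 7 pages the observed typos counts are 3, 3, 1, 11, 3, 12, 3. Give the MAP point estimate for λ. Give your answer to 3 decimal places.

Σxᵢ = 3+3+1+11+3+12+3 = 36, with n = 7.
Posterior ∝ λ^5e^(−1λ) · λ^36e^(−7λ) = λ^41e^(−8λ), i.e. Gamma(shape=42, rate=8).
The mode of a Gamma(a, b) with a ≥ 1 (shape–rate) is (a−1)/b = 41/8 ≈ 5.125.

λ̂_MAP = 5.125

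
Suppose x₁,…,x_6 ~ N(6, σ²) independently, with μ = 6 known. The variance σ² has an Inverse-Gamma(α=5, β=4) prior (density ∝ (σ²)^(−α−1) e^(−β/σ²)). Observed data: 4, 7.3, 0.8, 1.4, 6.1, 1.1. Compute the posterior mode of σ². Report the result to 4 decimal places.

Sum of squared deviations about the known mean: SS = (4−6)² + (7.3−6)² + (0.8−6)² + (1.4−6)² + (6.1−6)² + (1.1−6)² = 77.91.
The Normal likelihood contributes (σ²)^(−n/2) exp(−SS/(2σ²)), so the posterior is Inverse-Gamma(α + n/2, β + SS/2) = Inverse-Gamma(8, 42.955).
The mode of Inverse-Gamma(a, b) is b/(a+1) = 42.955/9 ≈ 4.7728.

σ̂²_MAP = 4.7728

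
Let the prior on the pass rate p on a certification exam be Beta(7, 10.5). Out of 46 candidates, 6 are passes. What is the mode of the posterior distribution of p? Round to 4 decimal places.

Prior: Beta(7, 10.5).
Data: 6 successes in 46 trials. The binomial likelihood contributes p^6(1−p)^40, so the posterior is Beta(7+6, 10.5+40) = Beta(13, 50.5).
For Beta(a, b) with a, b > 1 the mode is (a−1)/(a+b−2) = 12/61.5 ≈ 0.1951.

p̂_MAP = 0.1951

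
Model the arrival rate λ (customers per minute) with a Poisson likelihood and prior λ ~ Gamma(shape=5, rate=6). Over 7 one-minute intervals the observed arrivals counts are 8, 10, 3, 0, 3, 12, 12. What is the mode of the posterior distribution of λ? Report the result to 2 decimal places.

Σxᵢ = 8+10+3+0+3+12+12 = 48, with n = 7.
Posterior ∝ λ^4e^(−6λ) · λ^48e^(−7λ) = λ^52e^(−13λ), i.e. Gamma(shape=53, rate=13).
The mode of a Gamma(a, b) with a ≥ 1 (shape–rate) is (a−1)/b = 52/13 ≈ 4.00.

λ̂_MAP = 4.00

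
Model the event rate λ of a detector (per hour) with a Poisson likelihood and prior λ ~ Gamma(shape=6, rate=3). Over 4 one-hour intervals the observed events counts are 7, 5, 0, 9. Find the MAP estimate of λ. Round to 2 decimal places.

λ̂_MAP = 3.71

Σxᵢ = 7+5+0+9 = 21, with n = 4.
Posterior ∝ λ^5e^(−3λ) · λ^21e^(−4λ) = λ^26e^(−7λ), i.e. Gamma(shape=27, rate=7).
The mode of a Gamma(a, b) with a ≥ 1 (shape–rate) is (a−1)/b = 26/7 ≈ 3.71.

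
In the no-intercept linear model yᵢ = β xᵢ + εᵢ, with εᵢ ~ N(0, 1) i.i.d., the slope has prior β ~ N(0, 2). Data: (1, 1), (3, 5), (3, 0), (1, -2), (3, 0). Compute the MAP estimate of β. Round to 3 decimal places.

β̂_MAP = 0.475

log p(β | y) = −Σ(yᵢ − βxᵢ)²/(2·1) − β²/(2·2) + const.
Setting the derivative to zero: Σxᵢ(yᵢ − βxᵢ)/1 − β/2 = 0, so β = Σxᵢyᵢ / (Σxᵢ² + σ²/τ²).
Σxᵢyᵢ = 1·1 + 3·5 + 3·0 + 1·(-2) + 3·0 = 14; Σxᵢ² = 29; σ²/τ² = 0.5.
β̂_MAP = 14 / (29 + 0.5) = 14/29.5 ≈ 0.475.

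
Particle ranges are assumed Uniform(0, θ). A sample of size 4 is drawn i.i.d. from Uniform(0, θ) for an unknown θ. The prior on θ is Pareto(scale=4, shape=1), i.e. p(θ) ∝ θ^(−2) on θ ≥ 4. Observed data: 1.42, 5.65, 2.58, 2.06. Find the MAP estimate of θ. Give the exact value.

θ̂_MAP = 5.65

The Uniform(0, θ) likelihood is θ^(−n) for θ ≥ max(xᵢ), zero otherwise. Here max(xᵢ) = 5.65.
Posterior ∝ θ^(−2) · θ^(−4) = θ^(−6) on θ ≥ max(4, 5.65) = 5.65.
This density is strictly decreasing in θ, so the posterior mode lies at the lower boundary of the support.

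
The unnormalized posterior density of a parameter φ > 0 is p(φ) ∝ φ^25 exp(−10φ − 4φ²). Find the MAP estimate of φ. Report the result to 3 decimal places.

φ̂_MAP = 1.250

ℓ'(φ) = 25/φ − 10 − 8φ. Setting this to zero and multiplying by φ: 8φ² + 10φ − 25 = 0.
φ = (−10 + √(10² + 4·8·25)) / (2·8) = (−10 + √900) / 16 = (−10 + 30)/16 = 5/4.
ℓ''(φ) = −25/φ² − 8 < 0, confirming a maximum.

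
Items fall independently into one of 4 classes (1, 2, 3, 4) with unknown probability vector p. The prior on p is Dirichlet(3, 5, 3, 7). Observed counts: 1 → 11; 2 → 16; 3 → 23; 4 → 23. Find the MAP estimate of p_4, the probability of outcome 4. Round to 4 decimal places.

The posterior is Dirichlet(αᵢ + nᵢ) = Dirichlet(14, 21, 26, 30).
For a Dirichlet(a₁,…,a_K) with all aᵢ > 1, the mode has j-th component (aⱼ − 1)/(Σaᵢ − K).
Here Σaᵢ = 91 and K = 4, so p_4 = (30 − 1)/(91 − 4) = 29/87 ≈ 0.3333.

MAP estimate: 0.3333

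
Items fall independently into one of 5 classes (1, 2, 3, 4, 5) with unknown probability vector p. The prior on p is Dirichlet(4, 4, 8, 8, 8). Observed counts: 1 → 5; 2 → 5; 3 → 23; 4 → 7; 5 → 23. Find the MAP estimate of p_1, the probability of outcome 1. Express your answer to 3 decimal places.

The posterior is Dirichlet(αᵢ + nᵢ) = Dirichlet(9, 9, 31, 15, 31).
For a Dirichlet(a₁,…,a_K) with all aᵢ > 1, the mode has j-th component (aⱼ − 1)/(Σaᵢ − K).
Here Σaᵢ = 95 and K = 5, so p_1 = (9 − 1)/(95 − 5) = 8/90 ≈ 0.089.

MAP estimate: 0.089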